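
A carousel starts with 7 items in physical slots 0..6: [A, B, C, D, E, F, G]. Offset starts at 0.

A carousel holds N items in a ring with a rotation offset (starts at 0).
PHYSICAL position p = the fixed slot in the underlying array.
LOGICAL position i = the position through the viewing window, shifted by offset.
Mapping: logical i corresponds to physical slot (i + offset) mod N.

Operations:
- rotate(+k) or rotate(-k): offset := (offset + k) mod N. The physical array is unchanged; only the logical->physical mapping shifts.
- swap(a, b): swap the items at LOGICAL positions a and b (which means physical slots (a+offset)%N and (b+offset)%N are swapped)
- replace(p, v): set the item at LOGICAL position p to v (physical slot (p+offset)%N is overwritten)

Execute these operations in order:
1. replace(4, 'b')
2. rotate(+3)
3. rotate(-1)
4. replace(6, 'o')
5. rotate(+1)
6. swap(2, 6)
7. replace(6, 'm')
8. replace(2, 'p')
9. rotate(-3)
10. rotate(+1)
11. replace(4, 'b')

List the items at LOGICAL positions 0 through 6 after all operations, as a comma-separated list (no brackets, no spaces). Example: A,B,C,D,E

Answer: o,m,D,b,b,G,A

Derivation:
After op 1 (replace(4, 'b')): offset=0, physical=[A,B,C,D,b,F,G], logical=[A,B,C,D,b,F,G]
After op 2 (rotate(+3)): offset=3, physical=[A,B,C,D,b,F,G], logical=[D,b,F,G,A,B,C]
After op 3 (rotate(-1)): offset=2, physical=[A,B,C,D,b,F,G], logical=[C,D,b,F,G,A,B]
After op 4 (replace(6, 'o')): offset=2, physical=[A,o,C,D,b,F,G], logical=[C,D,b,F,G,A,o]
After op 5 (rotate(+1)): offset=3, physical=[A,o,C,D,b,F,G], logical=[D,b,F,G,A,o,C]
After op 6 (swap(2, 6)): offset=3, physical=[A,o,F,D,b,C,G], logical=[D,b,C,G,A,o,F]
After op 7 (replace(6, 'm')): offset=3, physical=[A,o,m,D,b,C,G], logical=[D,b,C,G,A,o,m]
After op 8 (replace(2, 'p')): offset=3, physical=[A,o,m,D,b,p,G], logical=[D,b,p,G,A,o,m]
After op 9 (rotate(-3)): offset=0, physical=[A,o,m,D,b,p,G], logical=[A,o,m,D,b,p,G]
After op 10 (rotate(+1)): offset=1, physical=[A,o,m,D,b,p,G], logical=[o,m,D,b,p,G,A]
After op 11 (replace(4, 'b')): offset=1, physical=[A,o,m,D,b,b,G], logical=[o,m,D,b,b,G,A]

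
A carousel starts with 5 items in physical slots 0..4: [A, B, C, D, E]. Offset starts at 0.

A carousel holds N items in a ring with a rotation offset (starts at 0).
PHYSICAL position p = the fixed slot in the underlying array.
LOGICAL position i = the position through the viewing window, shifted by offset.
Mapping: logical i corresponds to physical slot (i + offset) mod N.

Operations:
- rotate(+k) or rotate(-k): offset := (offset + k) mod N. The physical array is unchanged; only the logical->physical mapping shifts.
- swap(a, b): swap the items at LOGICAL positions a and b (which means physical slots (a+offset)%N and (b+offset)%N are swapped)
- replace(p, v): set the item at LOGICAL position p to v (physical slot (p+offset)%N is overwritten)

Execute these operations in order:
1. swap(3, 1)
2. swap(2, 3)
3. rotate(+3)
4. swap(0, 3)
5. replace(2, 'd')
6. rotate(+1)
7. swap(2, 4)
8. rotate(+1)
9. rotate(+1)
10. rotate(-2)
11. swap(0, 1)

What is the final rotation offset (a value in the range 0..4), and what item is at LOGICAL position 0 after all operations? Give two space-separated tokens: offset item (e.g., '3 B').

After op 1 (swap(3, 1)): offset=0, physical=[A,D,C,B,E], logical=[A,D,C,B,E]
After op 2 (swap(2, 3)): offset=0, physical=[A,D,B,C,E], logical=[A,D,B,C,E]
After op 3 (rotate(+3)): offset=3, physical=[A,D,B,C,E], logical=[C,E,A,D,B]
After op 4 (swap(0, 3)): offset=3, physical=[A,C,B,D,E], logical=[D,E,A,C,B]
After op 5 (replace(2, 'd')): offset=3, physical=[d,C,B,D,E], logical=[D,E,d,C,B]
After op 6 (rotate(+1)): offset=4, physical=[d,C,B,D,E], logical=[E,d,C,B,D]
After op 7 (swap(2, 4)): offset=4, physical=[d,D,B,C,E], logical=[E,d,D,B,C]
After op 8 (rotate(+1)): offset=0, physical=[d,D,B,C,E], logical=[d,D,B,C,E]
After op 9 (rotate(+1)): offset=1, physical=[d,D,B,C,E], logical=[D,B,C,E,d]
After op 10 (rotate(-2)): offset=4, physical=[d,D,B,C,E], logical=[E,d,D,B,C]
After op 11 (swap(0, 1)): offset=4, physical=[E,D,B,C,d], logical=[d,E,D,B,C]

Answer: 4 d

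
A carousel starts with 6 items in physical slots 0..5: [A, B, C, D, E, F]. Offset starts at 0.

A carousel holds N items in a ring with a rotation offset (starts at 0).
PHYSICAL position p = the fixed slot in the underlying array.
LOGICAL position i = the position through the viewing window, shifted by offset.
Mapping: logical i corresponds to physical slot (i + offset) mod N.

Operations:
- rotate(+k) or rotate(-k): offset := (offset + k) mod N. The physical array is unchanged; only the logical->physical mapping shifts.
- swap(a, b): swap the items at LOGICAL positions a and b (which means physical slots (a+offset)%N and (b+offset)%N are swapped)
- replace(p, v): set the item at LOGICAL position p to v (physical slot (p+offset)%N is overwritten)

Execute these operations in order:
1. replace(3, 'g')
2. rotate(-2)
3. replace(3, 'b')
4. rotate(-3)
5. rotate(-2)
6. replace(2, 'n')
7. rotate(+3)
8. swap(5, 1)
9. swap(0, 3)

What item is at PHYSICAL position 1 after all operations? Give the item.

Answer: g

Derivation:
After op 1 (replace(3, 'g')): offset=0, physical=[A,B,C,g,E,F], logical=[A,B,C,g,E,F]
After op 2 (rotate(-2)): offset=4, physical=[A,B,C,g,E,F], logical=[E,F,A,B,C,g]
After op 3 (replace(3, 'b')): offset=4, physical=[A,b,C,g,E,F], logical=[E,F,A,b,C,g]
After op 4 (rotate(-3)): offset=1, physical=[A,b,C,g,E,F], logical=[b,C,g,E,F,A]
After op 5 (rotate(-2)): offset=5, physical=[A,b,C,g,E,F], logical=[F,A,b,C,g,E]
After op 6 (replace(2, 'n')): offset=5, physical=[A,n,C,g,E,F], logical=[F,A,n,C,g,E]
After op 7 (rotate(+3)): offset=2, physical=[A,n,C,g,E,F], logical=[C,g,E,F,A,n]
After op 8 (swap(5, 1)): offset=2, physical=[A,g,C,n,E,F], logical=[C,n,E,F,A,g]
After op 9 (swap(0, 3)): offset=2, physical=[A,g,F,n,E,C], logical=[F,n,E,C,A,g]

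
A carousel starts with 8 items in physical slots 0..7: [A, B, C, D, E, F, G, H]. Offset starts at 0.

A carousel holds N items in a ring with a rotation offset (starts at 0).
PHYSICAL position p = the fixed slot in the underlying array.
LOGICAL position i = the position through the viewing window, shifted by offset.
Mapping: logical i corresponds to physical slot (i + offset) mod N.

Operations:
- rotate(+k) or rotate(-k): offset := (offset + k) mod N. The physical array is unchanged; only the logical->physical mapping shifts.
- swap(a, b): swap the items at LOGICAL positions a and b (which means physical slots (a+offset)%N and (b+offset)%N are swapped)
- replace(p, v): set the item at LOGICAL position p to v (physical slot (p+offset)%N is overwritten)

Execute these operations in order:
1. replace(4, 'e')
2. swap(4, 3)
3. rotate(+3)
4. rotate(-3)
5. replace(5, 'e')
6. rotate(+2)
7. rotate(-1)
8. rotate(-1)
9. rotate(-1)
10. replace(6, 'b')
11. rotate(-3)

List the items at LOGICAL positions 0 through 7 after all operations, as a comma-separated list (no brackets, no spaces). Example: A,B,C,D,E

Answer: D,b,G,H,A,B,C,e

Derivation:
After op 1 (replace(4, 'e')): offset=0, physical=[A,B,C,D,e,F,G,H], logical=[A,B,C,D,e,F,G,H]
After op 2 (swap(4, 3)): offset=0, physical=[A,B,C,e,D,F,G,H], logical=[A,B,C,e,D,F,G,H]
After op 3 (rotate(+3)): offset=3, physical=[A,B,C,e,D,F,G,H], logical=[e,D,F,G,H,A,B,C]
After op 4 (rotate(-3)): offset=0, physical=[A,B,C,e,D,F,G,H], logical=[A,B,C,e,D,F,G,H]
After op 5 (replace(5, 'e')): offset=0, physical=[A,B,C,e,D,e,G,H], logical=[A,B,C,e,D,e,G,H]
After op 6 (rotate(+2)): offset=2, physical=[A,B,C,e,D,e,G,H], logical=[C,e,D,e,G,H,A,B]
After op 7 (rotate(-1)): offset=1, physical=[A,B,C,e,D,e,G,H], logical=[B,C,e,D,e,G,H,A]
After op 8 (rotate(-1)): offset=0, physical=[A,B,C,e,D,e,G,H], logical=[A,B,C,e,D,e,G,H]
After op 9 (rotate(-1)): offset=7, physical=[A,B,C,e,D,e,G,H], logical=[H,A,B,C,e,D,e,G]
After op 10 (replace(6, 'b')): offset=7, physical=[A,B,C,e,D,b,G,H], logical=[H,A,B,C,e,D,b,G]
After op 11 (rotate(-3)): offset=4, physical=[A,B,C,e,D,b,G,H], logical=[D,b,G,H,A,B,C,e]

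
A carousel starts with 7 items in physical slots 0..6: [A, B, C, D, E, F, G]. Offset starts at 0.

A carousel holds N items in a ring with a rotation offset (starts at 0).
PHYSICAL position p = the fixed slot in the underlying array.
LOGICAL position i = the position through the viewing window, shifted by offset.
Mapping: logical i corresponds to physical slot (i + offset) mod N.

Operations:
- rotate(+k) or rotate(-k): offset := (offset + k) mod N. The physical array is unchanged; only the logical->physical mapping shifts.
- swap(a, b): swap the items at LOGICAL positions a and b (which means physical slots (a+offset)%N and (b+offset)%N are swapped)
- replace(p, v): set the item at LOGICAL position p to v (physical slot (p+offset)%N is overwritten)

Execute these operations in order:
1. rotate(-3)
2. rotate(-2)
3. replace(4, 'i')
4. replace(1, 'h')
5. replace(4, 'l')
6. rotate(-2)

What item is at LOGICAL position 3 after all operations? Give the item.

After op 1 (rotate(-3)): offset=4, physical=[A,B,C,D,E,F,G], logical=[E,F,G,A,B,C,D]
After op 2 (rotate(-2)): offset=2, physical=[A,B,C,D,E,F,G], logical=[C,D,E,F,G,A,B]
After op 3 (replace(4, 'i')): offset=2, physical=[A,B,C,D,E,F,i], logical=[C,D,E,F,i,A,B]
After op 4 (replace(1, 'h')): offset=2, physical=[A,B,C,h,E,F,i], logical=[C,h,E,F,i,A,B]
After op 5 (replace(4, 'l')): offset=2, physical=[A,B,C,h,E,F,l], logical=[C,h,E,F,l,A,B]
After op 6 (rotate(-2)): offset=0, physical=[A,B,C,h,E,F,l], logical=[A,B,C,h,E,F,l]

Answer: h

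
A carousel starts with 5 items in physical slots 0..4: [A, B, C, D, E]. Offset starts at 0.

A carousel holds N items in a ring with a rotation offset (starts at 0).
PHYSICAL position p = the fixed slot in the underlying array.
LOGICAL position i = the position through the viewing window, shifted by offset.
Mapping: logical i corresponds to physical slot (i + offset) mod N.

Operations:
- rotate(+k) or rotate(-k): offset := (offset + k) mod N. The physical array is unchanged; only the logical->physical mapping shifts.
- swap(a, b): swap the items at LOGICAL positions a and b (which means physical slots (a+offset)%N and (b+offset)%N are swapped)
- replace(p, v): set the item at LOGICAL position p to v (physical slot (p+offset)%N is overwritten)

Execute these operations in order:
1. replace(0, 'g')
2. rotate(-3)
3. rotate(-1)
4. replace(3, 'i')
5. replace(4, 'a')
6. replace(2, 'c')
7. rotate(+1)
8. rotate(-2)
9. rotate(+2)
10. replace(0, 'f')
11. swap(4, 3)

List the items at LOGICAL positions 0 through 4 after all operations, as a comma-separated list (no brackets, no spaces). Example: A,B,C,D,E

After op 1 (replace(0, 'g')): offset=0, physical=[g,B,C,D,E], logical=[g,B,C,D,E]
After op 2 (rotate(-3)): offset=2, physical=[g,B,C,D,E], logical=[C,D,E,g,B]
After op 3 (rotate(-1)): offset=1, physical=[g,B,C,D,E], logical=[B,C,D,E,g]
After op 4 (replace(3, 'i')): offset=1, physical=[g,B,C,D,i], logical=[B,C,D,i,g]
After op 5 (replace(4, 'a')): offset=1, physical=[a,B,C,D,i], logical=[B,C,D,i,a]
After op 6 (replace(2, 'c')): offset=1, physical=[a,B,C,c,i], logical=[B,C,c,i,a]
After op 7 (rotate(+1)): offset=2, physical=[a,B,C,c,i], logical=[C,c,i,a,B]
After op 8 (rotate(-2)): offset=0, physical=[a,B,C,c,i], logical=[a,B,C,c,i]
After op 9 (rotate(+2)): offset=2, physical=[a,B,C,c,i], logical=[C,c,i,a,B]
After op 10 (replace(0, 'f')): offset=2, physical=[a,B,f,c,i], logical=[f,c,i,a,B]
After op 11 (swap(4, 3)): offset=2, physical=[B,a,f,c,i], logical=[f,c,i,B,a]

Answer: f,c,i,B,a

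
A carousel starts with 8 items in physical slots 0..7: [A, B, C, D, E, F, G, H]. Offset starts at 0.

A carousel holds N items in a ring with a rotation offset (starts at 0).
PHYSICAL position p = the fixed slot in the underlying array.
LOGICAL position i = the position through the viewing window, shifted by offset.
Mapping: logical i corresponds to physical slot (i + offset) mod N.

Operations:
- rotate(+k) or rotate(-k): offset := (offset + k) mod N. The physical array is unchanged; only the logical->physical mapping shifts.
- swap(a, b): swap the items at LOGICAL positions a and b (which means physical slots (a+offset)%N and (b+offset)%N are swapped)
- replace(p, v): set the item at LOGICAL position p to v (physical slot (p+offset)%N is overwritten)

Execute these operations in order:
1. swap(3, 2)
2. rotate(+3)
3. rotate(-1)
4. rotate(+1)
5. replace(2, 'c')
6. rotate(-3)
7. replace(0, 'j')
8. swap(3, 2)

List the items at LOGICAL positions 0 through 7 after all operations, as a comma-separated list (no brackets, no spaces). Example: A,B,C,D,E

After op 1 (swap(3, 2)): offset=0, physical=[A,B,D,C,E,F,G,H], logical=[A,B,D,C,E,F,G,H]
After op 2 (rotate(+3)): offset=3, physical=[A,B,D,C,E,F,G,H], logical=[C,E,F,G,H,A,B,D]
After op 3 (rotate(-1)): offset=2, physical=[A,B,D,C,E,F,G,H], logical=[D,C,E,F,G,H,A,B]
After op 4 (rotate(+1)): offset=3, physical=[A,B,D,C,E,F,G,H], logical=[C,E,F,G,H,A,B,D]
After op 5 (replace(2, 'c')): offset=3, physical=[A,B,D,C,E,c,G,H], logical=[C,E,c,G,H,A,B,D]
After op 6 (rotate(-3)): offset=0, physical=[A,B,D,C,E,c,G,H], logical=[A,B,D,C,E,c,G,H]
After op 7 (replace(0, 'j')): offset=0, physical=[j,B,D,C,E,c,G,H], logical=[j,B,D,C,E,c,G,H]
After op 8 (swap(3, 2)): offset=0, physical=[j,B,C,D,E,c,G,H], logical=[j,B,C,D,E,c,G,H]

Answer: j,B,C,D,E,c,G,H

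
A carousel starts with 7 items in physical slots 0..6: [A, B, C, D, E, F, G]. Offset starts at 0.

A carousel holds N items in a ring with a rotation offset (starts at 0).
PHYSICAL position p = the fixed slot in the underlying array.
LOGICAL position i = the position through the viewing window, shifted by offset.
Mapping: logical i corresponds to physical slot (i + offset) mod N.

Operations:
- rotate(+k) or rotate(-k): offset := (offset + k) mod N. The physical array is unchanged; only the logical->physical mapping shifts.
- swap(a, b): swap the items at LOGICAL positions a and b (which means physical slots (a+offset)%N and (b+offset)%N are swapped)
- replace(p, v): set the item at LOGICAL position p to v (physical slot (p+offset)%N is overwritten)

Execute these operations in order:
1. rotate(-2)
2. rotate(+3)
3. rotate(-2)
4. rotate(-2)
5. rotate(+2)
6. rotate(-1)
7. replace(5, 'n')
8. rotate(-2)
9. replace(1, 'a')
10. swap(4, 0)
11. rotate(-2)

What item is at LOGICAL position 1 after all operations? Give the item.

Answer: C

Derivation:
After op 1 (rotate(-2)): offset=5, physical=[A,B,C,D,E,F,G], logical=[F,G,A,B,C,D,E]
After op 2 (rotate(+3)): offset=1, physical=[A,B,C,D,E,F,G], logical=[B,C,D,E,F,G,A]
After op 3 (rotate(-2)): offset=6, physical=[A,B,C,D,E,F,G], logical=[G,A,B,C,D,E,F]
After op 4 (rotate(-2)): offset=4, physical=[A,B,C,D,E,F,G], logical=[E,F,G,A,B,C,D]
After op 5 (rotate(+2)): offset=6, physical=[A,B,C,D,E,F,G], logical=[G,A,B,C,D,E,F]
After op 6 (rotate(-1)): offset=5, physical=[A,B,C,D,E,F,G], logical=[F,G,A,B,C,D,E]
After op 7 (replace(5, 'n')): offset=5, physical=[A,B,C,n,E,F,G], logical=[F,G,A,B,C,n,E]
After op 8 (rotate(-2)): offset=3, physical=[A,B,C,n,E,F,G], logical=[n,E,F,G,A,B,C]
After op 9 (replace(1, 'a')): offset=3, physical=[A,B,C,n,a,F,G], logical=[n,a,F,G,A,B,C]
After op 10 (swap(4, 0)): offset=3, physical=[n,B,C,A,a,F,G], logical=[A,a,F,G,n,B,C]
After op 11 (rotate(-2)): offset=1, physical=[n,B,C,A,a,F,G], logical=[B,C,A,a,F,G,n]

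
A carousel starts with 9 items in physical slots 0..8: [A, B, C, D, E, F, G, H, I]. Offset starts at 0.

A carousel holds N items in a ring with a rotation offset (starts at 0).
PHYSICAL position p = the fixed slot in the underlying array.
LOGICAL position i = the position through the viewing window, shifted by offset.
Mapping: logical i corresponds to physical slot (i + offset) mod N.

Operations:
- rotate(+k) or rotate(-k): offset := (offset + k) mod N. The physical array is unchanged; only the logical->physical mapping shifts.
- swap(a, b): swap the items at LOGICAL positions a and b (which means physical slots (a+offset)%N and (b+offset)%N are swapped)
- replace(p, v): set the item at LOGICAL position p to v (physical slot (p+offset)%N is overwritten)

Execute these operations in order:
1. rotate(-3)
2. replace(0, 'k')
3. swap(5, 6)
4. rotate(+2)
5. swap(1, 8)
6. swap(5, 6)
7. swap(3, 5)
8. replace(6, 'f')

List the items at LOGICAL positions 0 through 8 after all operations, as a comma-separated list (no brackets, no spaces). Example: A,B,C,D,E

After op 1 (rotate(-3)): offset=6, physical=[A,B,C,D,E,F,G,H,I], logical=[G,H,I,A,B,C,D,E,F]
After op 2 (replace(0, 'k')): offset=6, physical=[A,B,C,D,E,F,k,H,I], logical=[k,H,I,A,B,C,D,E,F]
After op 3 (swap(5, 6)): offset=6, physical=[A,B,D,C,E,F,k,H,I], logical=[k,H,I,A,B,D,C,E,F]
After op 4 (rotate(+2)): offset=8, physical=[A,B,D,C,E,F,k,H,I], logical=[I,A,B,D,C,E,F,k,H]
After op 5 (swap(1, 8)): offset=8, physical=[H,B,D,C,E,F,k,A,I], logical=[I,H,B,D,C,E,F,k,A]
After op 6 (swap(5, 6)): offset=8, physical=[H,B,D,C,F,E,k,A,I], logical=[I,H,B,D,C,F,E,k,A]
After op 7 (swap(3, 5)): offset=8, physical=[H,B,F,C,D,E,k,A,I], logical=[I,H,B,F,C,D,E,k,A]
After op 8 (replace(6, 'f')): offset=8, physical=[H,B,F,C,D,f,k,A,I], logical=[I,H,B,F,C,D,f,k,A]

Answer: I,H,B,F,C,D,f,k,A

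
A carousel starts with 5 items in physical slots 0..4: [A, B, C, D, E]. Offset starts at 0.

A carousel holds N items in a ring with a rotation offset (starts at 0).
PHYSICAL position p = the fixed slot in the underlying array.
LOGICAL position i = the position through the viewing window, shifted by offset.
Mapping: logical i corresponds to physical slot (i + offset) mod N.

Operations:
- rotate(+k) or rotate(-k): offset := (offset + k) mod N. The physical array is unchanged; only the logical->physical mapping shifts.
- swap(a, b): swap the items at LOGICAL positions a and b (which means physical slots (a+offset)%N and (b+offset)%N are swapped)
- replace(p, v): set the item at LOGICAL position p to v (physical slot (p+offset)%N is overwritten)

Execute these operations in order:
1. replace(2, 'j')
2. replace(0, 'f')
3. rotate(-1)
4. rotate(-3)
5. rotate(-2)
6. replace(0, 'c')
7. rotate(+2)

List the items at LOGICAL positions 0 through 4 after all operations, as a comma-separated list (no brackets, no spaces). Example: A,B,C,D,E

Answer: B,j,D,c,f

Derivation:
After op 1 (replace(2, 'j')): offset=0, physical=[A,B,j,D,E], logical=[A,B,j,D,E]
After op 2 (replace(0, 'f')): offset=0, physical=[f,B,j,D,E], logical=[f,B,j,D,E]
After op 3 (rotate(-1)): offset=4, physical=[f,B,j,D,E], logical=[E,f,B,j,D]
After op 4 (rotate(-3)): offset=1, physical=[f,B,j,D,E], logical=[B,j,D,E,f]
After op 5 (rotate(-2)): offset=4, physical=[f,B,j,D,E], logical=[E,f,B,j,D]
After op 6 (replace(0, 'c')): offset=4, physical=[f,B,j,D,c], logical=[c,f,B,j,D]
After op 7 (rotate(+2)): offset=1, physical=[f,B,j,D,c], logical=[B,j,D,c,f]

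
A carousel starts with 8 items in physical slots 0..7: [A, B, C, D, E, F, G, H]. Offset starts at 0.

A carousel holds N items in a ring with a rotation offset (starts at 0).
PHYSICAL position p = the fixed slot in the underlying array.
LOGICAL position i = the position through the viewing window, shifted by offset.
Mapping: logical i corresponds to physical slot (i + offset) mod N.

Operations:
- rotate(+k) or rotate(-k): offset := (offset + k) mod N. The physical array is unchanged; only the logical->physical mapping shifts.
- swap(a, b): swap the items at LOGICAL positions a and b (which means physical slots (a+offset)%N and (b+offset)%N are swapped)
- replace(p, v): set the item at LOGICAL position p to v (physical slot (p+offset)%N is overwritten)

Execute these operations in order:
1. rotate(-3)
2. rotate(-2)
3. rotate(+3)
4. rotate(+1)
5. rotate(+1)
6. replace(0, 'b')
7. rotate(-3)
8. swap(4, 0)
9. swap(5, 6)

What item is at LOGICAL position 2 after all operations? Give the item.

Answer: H

Derivation:
After op 1 (rotate(-3)): offset=5, physical=[A,B,C,D,E,F,G,H], logical=[F,G,H,A,B,C,D,E]
After op 2 (rotate(-2)): offset=3, physical=[A,B,C,D,E,F,G,H], logical=[D,E,F,G,H,A,B,C]
After op 3 (rotate(+3)): offset=6, physical=[A,B,C,D,E,F,G,H], logical=[G,H,A,B,C,D,E,F]
After op 4 (rotate(+1)): offset=7, physical=[A,B,C,D,E,F,G,H], logical=[H,A,B,C,D,E,F,G]
After op 5 (rotate(+1)): offset=0, physical=[A,B,C,D,E,F,G,H], logical=[A,B,C,D,E,F,G,H]
After op 6 (replace(0, 'b')): offset=0, physical=[b,B,C,D,E,F,G,H], logical=[b,B,C,D,E,F,G,H]
After op 7 (rotate(-3)): offset=5, physical=[b,B,C,D,E,F,G,H], logical=[F,G,H,b,B,C,D,E]
After op 8 (swap(4, 0)): offset=5, physical=[b,F,C,D,E,B,G,H], logical=[B,G,H,b,F,C,D,E]
After op 9 (swap(5, 6)): offset=5, physical=[b,F,D,C,E,B,G,H], logical=[B,G,H,b,F,D,C,E]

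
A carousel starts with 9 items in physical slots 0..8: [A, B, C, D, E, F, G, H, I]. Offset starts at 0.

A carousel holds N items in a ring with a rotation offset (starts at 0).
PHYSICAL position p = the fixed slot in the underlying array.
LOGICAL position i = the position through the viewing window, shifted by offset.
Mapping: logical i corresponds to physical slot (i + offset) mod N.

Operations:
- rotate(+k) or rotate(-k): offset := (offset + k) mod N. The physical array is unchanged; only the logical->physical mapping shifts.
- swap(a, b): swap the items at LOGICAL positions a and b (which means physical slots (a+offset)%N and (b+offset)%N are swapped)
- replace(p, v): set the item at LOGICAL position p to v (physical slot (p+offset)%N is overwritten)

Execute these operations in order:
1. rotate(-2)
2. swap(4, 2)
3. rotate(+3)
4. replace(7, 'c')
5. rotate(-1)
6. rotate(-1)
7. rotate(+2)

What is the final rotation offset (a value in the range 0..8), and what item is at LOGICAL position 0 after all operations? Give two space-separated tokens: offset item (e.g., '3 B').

After op 1 (rotate(-2)): offset=7, physical=[A,B,C,D,E,F,G,H,I], logical=[H,I,A,B,C,D,E,F,G]
After op 2 (swap(4, 2)): offset=7, physical=[C,B,A,D,E,F,G,H,I], logical=[H,I,C,B,A,D,E,F,G]
After op 3 (rotate(+3)): offset=1, physical=[C,B,A,D,E,F,G,H,I], logical=[B,A,D,E,F,G,H,I,C]
After op 4 (replace(7, 'c')): offset=1, physical=[C,B,A,D,E,F,G,H,c], logical=[B,A,D,E,F,G,H,c,C]
After op 5 (rotate(-1)): offset=0, physical=[C,B,A,D,E,F,G,H,c], logical=[C,B,A,D,E,F,G,H,c]
After op 6 (rotate(-1)): offset=8, physical=[C,B,A,D,E,F,G,H,c], logical=[c,C,B,A,D,E,F,G,H]
After op 7 (rotate(+2)): offset=1, physical=[C,B,A,D,E,F,G,H,c], logical=[B,A,D,E,F,G,H,c,C]

Answer: 1 B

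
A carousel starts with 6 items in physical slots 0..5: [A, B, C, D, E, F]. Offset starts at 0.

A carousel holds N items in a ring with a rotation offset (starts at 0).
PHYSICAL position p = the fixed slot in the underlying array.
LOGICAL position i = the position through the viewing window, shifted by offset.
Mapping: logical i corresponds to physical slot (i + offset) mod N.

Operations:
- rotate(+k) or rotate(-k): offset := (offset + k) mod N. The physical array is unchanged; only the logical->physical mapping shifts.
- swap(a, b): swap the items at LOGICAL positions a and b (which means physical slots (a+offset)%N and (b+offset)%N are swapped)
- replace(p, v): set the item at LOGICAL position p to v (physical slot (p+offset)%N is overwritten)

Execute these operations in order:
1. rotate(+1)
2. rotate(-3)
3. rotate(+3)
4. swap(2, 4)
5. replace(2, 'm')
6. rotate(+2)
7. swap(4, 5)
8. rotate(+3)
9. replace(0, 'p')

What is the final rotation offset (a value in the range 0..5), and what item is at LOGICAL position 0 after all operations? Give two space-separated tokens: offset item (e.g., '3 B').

After op 1 (rotate(+1)): offset=1, physical=[A,B,C,D,E,F], logical=[B,C,D,E,F,A]
After op 2 (rotate(-3)): offset=4, physical=[A,B,C,D,E,F], logical=[E,F,A,B,C,D]
After op 3 (rotate(+3)): offset=1, physical=[A,B,C,D,E,F], logical=[B,C,D,E,F,A]
After op 4 (swap(2, 4)): offset=1, physical=[A,B,C,F,E,D], logical=[B,C,F,E,D,A]
After op 5 (replace(2, 'm')): offset=1, physical=[A,B,C,m,E,D], logical=[B,C,m,E,D,A]
After op 6 (rotate(+2)): offset=3, physical=[A,B,C,m,E,D], logical=[m,E,D,A,B,C]
After op 7 (swap(4, 5)): offset=3, physical=[A,C,B,m,E,D], logical=[m,E,D,A,C,B]
After op 8 (rotate(+3)): offset=0, physical=[A,C,B,m,E,D], logical=[A,C,B,m,E,D]
After op 9 (replace(0, 'p')): offset=0, physical=[p,C,B,m,E,D], logical=[p,C,B,m,E,D]

Answer: 0 p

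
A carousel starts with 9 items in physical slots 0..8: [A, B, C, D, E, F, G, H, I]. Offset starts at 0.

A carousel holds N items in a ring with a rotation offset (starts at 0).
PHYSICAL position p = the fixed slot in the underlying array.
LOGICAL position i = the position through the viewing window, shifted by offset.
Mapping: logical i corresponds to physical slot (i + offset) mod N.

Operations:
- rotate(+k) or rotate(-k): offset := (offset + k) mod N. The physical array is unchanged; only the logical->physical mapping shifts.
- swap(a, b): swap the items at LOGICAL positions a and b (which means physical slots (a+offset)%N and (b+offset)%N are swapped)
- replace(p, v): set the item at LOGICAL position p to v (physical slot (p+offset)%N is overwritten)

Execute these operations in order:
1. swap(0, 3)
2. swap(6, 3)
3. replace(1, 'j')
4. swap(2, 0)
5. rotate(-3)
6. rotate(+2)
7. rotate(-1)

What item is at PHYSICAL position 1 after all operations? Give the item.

Answer: j

Derivation:
After op 1 (swap(0, 3)): offset=0, physical=[D,B,C,A,E,F,G,H,I], logical=[D,B,C,A,E,F,G,H,I]
After op 2 (swap(6, 3)): offset=0, physical=[D,B,C,G,E,F,A,H,I], logical=[D,B,C,G,E,F,A,H,I]
After op 3 (replace(1, 'j')): offset=0, physical=[D,j,C,G,E,F,A,H,I], logical=[D,j,C,G,E,F,A,H,I]
After op 4 (swap(2, 0)): offset=0, physical=[C,j,D,G,E,F,A,H,I], logical=[C,j,D,G,E,F,A,H,I]
After op 5 (rotate(-3)): offset=6, physical=[C,j,D,G,E,F,A,H,I], logical=[A,H,I,C,j,D,G,E,F]
After op 6 (rotate(+2)): offset=8, physical=[C,j,D,G,E,F,A,H,I], logical=[I,C,j,D,G,E,F,A,H]
After op 7 (rotate(-1)): offset=7, physical=[C,j,D,G,E,F,A,H,I], logical=[H,I,C,j,D,G,E,F,A]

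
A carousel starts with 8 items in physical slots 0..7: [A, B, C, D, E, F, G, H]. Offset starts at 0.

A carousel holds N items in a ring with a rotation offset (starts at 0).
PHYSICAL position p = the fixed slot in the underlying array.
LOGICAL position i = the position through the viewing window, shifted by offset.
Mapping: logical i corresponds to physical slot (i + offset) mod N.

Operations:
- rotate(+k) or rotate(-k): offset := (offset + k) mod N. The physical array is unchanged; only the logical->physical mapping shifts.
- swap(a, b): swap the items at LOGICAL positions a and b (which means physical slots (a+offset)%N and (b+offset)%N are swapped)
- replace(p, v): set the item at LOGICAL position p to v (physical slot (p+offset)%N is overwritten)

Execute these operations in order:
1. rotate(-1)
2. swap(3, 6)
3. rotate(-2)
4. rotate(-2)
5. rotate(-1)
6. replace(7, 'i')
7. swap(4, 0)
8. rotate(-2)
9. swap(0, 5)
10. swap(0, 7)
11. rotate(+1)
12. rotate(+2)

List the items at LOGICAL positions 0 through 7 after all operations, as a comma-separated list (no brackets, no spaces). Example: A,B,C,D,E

After op 1 (rotate(-1)): offset=7, physical=[A,B,C,D,E,F,G,H], logical=[H,A,B,C,D,E,F,G]
After op 2 (swap(3, 6)): offset=7, physical=[A,B,F,D,E,C,G,H], logical=[H,A,B,F,D,E,C,G]
After op 3 (rotate(-2)): offset=5, physical=[A,B,F,D,E,C,G,H], logical=[C,G,H,A,B,F,D,E]
After op 4 (rotate(-2)): offset=3, physical=[A,B,F,D,E,C,G,H], logical=[D,E,C,G,H,A,B,F]
After op 5 (rotate(-1)): offset=2, physical=[A,B,F,D,E,C,G,H], logical=[F,D,E,C,G,H,A,B]
After op 6 (replace(7, 'i')): offset=2, physical=[A,i,F,D,E,C,G,H], logical=[F,D,E,C,G,H,A,i]
After op 7 (swap(4, 0)): offset=2, physical=[A,i,G,D,E,C,F,H], logical=[G,D,E,C,F,H,A,i]
After op 8 (rotate(-2)): offset=0, physical=[A,i,G,D,E,C,F,H], logical=[A,i,G,D,E,C,F,H]
After op 9 (swap(0, 5)): offset=0, physical=[C,i,G,D,E,A,F,H], logical=[C,i,G,D,E,A,F,H]
After op 10 (swap(0, 7)): offset=0, physical=[H,i,G,D,E,A,F,C], logical=[H,i,G,D,E,A,F,C]
After op 11 (rotate(+1)): offset=1, physical=[H,i,G,D,E,A,F,C], logical=[i,G,D,E,A,F,C,H]
After op 12 (rotate(+2)): offset=3, physical=[H,i,G,D,E,A,F,C], logical=[D,E,A,F,C,H,i,G]

Answer: D,E,A,F,C,H,i,G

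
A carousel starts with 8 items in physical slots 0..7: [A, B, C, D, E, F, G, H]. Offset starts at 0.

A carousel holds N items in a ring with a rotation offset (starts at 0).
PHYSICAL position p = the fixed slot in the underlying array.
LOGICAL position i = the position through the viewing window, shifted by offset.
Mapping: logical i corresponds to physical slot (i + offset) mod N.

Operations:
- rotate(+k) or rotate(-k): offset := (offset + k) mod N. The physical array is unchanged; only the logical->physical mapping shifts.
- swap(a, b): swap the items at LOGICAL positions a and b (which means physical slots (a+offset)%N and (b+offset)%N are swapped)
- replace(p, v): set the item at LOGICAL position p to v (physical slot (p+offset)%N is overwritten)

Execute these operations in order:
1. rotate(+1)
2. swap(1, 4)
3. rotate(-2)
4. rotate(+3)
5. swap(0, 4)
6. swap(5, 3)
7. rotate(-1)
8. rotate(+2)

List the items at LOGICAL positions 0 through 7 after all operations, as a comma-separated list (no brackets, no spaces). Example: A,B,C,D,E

Answer: D,E,H,F,C,A,B,G

Derivation:
After op 1 (rotate(+1)): offset=1, physical=[A,B,C,D,E,F,G,H], logical=[B,C,D,E,F,G,H,A]
After op 2 (swap(1, 4)): offset=1, physical=[A,B,F,D,E,C,G,H], logical=[B,F,D,E,C,G,H,A]
After op 3 (rotate(-2)): offset=7, physical=[A,B,F,D,E,C,G,H], logical=[H,A,B,F,D,E,C,G]
After op 4 (rotate(+3)): offset=2, physical=[A,B,F,D,E,C,G,H], logical=[F,D,E,C,G,H,A,B]
After op 5 (swap(0, 4)): offset=2, physical=[A,B,G,D,E,C,F,H], logical=[G,D,E,C,F,H,A,B]
After op 6 (swap(5, 3)): offset=2, physical=[A,B,G,D,E,H,F,C], logical=[G,D,E,H,F,C,A,B]
After op 7 (rotate(-1)): offset=1, physical=[A,B,G,D,E,H,F,C], logical=[B,G,D,E,H,F,C,A]
After op 8 (rotate(+2)): offset=3, physical=[A,B,G,D,E,H,F,C], logical=[D,E,H,F,C,A,B,G]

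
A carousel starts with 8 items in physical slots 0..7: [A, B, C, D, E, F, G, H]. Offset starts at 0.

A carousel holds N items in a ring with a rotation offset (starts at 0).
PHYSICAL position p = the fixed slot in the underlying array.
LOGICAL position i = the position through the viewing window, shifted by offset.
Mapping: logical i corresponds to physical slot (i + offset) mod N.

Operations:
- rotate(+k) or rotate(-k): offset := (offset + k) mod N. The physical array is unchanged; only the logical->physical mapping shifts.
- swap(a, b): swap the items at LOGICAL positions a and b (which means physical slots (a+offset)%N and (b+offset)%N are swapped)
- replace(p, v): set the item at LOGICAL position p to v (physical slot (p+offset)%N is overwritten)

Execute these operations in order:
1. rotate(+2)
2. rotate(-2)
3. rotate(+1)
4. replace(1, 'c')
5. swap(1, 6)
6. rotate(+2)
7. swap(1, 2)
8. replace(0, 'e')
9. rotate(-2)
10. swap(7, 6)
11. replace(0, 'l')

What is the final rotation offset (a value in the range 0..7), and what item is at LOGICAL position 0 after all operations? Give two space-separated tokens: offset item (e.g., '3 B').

After op 1 (rotate(+2)): offset=2, physical=[A,B,C,D,E,F,G,H], logical=[C,D,E,F,G,H,A,B]
After op 2 (rotate(-2)): offset=0, physical=[A,B,C,D,E,F,G,H], logical=[A,B,C,D,E,F,G,H]
After op 3 (rotate(+1)): offset=1, physical=[A,B,C,D,E,F,G,H], logical=[B,C,D,E,F,G,H,A]
After op 4 (replace(1, 'c')): offset=1, physical=[A,B,c,D,E,F,G,H], logical=[B,c,D,E,F,G,H,A]
After op 5 (swap(1, 6)): offset=1, physical=[A,B,H,D,E,F,G,c], logical=[B,H,D,E,F,G,c,A]
After op 6 (rotate(+2)): offset=3, physical=[A,B,H,D,E,F,G,c], logical=[D,E,F,G,c,A,B,H]
After op 7 (swap(1, 2)): offset=3, physical=[A,B,H,D,F,E,G,c], logical=[D,F,E,G,c,A,B,H]
After op 8 (replace(0, 'e')): offset=3, physical=[A,B,H,e,F,E,G,c], logical=[e,F,E,G,c,A,B,H]
After op 9 (rotate(-2)): offset=1, physical=[A,B,H,e,F,E,G,c], logical=[B,H,e,F,E,G,c,A]
After op 10 (swap(7, 6)): offset=1, physical=[c,B,H,e,F,E,G,A], logical=[B,H,e,F,E,G,A,c]
After op 11 (replace(0, 'l')): offset=1, physical=[c,l,H,e,F,E,G,A], logical=[l,H,e,F,E,G,A,c]

Answer: 1 l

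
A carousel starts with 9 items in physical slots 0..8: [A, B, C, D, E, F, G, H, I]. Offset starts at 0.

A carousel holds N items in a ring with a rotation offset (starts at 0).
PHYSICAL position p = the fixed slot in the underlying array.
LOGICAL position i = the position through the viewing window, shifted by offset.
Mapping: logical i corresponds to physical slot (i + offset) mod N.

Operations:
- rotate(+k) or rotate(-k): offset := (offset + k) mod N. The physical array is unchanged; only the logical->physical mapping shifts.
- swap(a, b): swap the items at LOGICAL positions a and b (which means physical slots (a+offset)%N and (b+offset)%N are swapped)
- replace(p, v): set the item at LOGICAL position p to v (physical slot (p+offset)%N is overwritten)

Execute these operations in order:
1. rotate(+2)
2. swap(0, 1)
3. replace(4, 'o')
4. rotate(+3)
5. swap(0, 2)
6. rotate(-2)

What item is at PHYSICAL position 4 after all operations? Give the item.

After op 1 (rotate(+2)): offset=2, physical=[A,B,C,D,E,F,G,H,I], logical=[C,D,E,F,G,H,I,A,B]
After op 2 (swap(0, 1)): offset=2, physical=[A,B,D,C,E,F,G,H,I], logical=[D,C,E,F,G,H,I,A,B]
After op 3 (replace(4, 'o')): offset=2, physical=[A,B,D,C,E,F,o,H,I], logical=[D,C,E,F,o,H,I,A,B]
After op 4 (rotate(+3)): offset=5, physical=[A,B,D,C,E,F,o,H,I], logical=[F,o,H,I,A,B,D,C,E]
After op 5 (swap(0, 2)): offset=5, physical=[A,B,D,C,E,H,o,F,I], logical=[H,o,F,I,A,B,D,C,E]
After op 6 (rotate(-2)): offset=3, physical=[A,B,D,C,E,H,o,F,I], logical=[C,E,H,o,F,I,A,B,D]

Answer: E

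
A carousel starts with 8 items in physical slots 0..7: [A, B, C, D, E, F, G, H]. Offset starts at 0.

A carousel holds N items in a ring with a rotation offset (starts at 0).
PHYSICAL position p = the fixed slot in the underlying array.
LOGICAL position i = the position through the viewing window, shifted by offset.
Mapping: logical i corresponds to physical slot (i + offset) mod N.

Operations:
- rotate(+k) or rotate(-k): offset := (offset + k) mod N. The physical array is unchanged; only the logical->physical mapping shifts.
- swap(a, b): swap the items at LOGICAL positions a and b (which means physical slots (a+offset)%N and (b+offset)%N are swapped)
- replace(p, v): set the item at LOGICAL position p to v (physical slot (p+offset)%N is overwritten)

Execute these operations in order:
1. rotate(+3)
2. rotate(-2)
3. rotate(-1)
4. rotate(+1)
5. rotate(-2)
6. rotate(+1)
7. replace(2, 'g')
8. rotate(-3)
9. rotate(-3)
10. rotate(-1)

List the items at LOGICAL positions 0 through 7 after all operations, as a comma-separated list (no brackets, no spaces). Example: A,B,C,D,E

After op 1 (rotate(+3)): offset=3, physical=[A,B,C,D,E,F,G,H], logical=[D,E,F,G,H,A,B,C]
After op 2 (rotate(-2)): offset=1, physical=[A,B,C,D,E,F,G,H], logical=[B,C,D,E,F,G,H,A]
After op 3 (rotate(-1)): offset=0, physical=[A,B,C,D,E,F,G,H], logical=[A,B,C,D,E,F,G,H]
After op 4 (rotate(+1)): offset=1, physical=[A,B,C,D,E,F,G,H], logical=[B,C,D,E,F,G,H,A]
After op 5 (rotate(-2)): offset=7, physical=[A,B,C,D,E,F,G,H], logical=[H,A,B,C,D,E,F,G]
After op 6 (rotate(+1)): offset=0, physical=[A,B,C,D,E,F,G,H], logical=[A,B,C,D,E,F,G,H]
After op 7 (replace(2, 'g')): offset=0, physical=[A,B,g,D,E,F,G,H], logical=[A,B,g,D,E,F,G,H]
After op 8 (rotate(-3)): offset=5, physical=[A,B,g,D,E,F,G,H], logical=[F,G,H,A,B,g,D,E]
After op 9 (rotate(-3)): offset=2, physical=[A,B,g,D,E,F,G,H], logical=[g,D,E,F,G,H,A,B]
After op 10 (rotate(-1)): offset=1, physical=[A,B,g,D,E,F,G,H], logical=[B,g,D,E,F,G,H,A]

Answer: B,g,D,E,F,G,H,A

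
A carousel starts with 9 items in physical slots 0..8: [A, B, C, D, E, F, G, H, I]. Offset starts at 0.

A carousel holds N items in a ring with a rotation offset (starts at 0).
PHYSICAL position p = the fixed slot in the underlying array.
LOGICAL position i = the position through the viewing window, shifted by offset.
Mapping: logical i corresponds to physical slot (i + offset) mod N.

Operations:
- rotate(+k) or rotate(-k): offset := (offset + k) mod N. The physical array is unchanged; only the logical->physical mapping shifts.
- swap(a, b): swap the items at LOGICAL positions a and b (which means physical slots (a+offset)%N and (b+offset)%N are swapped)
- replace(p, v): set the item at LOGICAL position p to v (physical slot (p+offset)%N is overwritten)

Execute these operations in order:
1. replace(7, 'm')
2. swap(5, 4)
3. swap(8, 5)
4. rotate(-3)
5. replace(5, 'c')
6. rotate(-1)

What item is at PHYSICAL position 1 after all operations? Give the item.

After op 1 (replace(7, 'm')): offset=0, physical=[A,B,C,D,E,F,G,m,I], logical=[A,B,C,D,E,F,G,m,I]
After op 2 (swap(5, 4)): offset=0, physical=[A,B,C,D,F,E,G,m,I], logical=[A,B,C,D,F,E,G,m,I]
After op 3 (swap(8, 5)): offset=0, physical=[A,B,C,D,F,I,G,m,E], logical=[A,B,C,D,F,I,G,m,E]
After op 4 (rotate(-3)): offset=6, physical=[A,B,C,D,F,I,G,m,E], logical=[G,m,E,A,B,C,D,F,I]
After op 5 (replace(5, 'c')): offset=6, physical=[A,B,c,D,F,I,G,m,E], logical=[G,m,E,A,B,c,D,F,I]
After op 6 (rotate(-1)): offset=5, physical=[A,B,c,D,F,I,G,m,E], logical=[I,G,m,E,A,B,c,D,F]

Answer: B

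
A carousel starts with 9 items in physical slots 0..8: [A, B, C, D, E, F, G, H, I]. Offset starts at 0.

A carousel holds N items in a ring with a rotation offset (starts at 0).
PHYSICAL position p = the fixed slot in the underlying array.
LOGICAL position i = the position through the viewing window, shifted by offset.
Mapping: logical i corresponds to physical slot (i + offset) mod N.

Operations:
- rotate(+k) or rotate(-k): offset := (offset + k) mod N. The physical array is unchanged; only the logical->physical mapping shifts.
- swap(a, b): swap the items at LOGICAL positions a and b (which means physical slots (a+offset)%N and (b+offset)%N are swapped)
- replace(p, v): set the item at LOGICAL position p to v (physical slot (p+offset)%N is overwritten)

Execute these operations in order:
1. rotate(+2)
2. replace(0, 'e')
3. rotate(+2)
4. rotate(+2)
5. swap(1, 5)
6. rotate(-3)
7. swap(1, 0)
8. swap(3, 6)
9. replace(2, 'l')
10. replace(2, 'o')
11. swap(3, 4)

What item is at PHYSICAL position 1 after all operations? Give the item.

Answer: B

Derivation:
After op 1 (rotate(+2)): offset=2, physical=[A,B,C,D,E,F,G,H,I], logical=[C,D,E,F,G,H,I,A,B]
After op 2 (replace(0, 'e')): offset=2, physical=[A,B,e,D,E,F,G,H,I], logical=[e,D,E,F,G,H,I,A,B]
After op 3 (rotate(+2)): offset=4, physical=[A,B,e,D,E,F,G,H,I], logical=[E,F,G,H,I,A,B,e,D]
After op 4 (rotate(+2)): offset=6, physical=[A,B,e,D,E,F,G,H,I], logical=[G,H,I,A,B,e,D,E,F]
After op 5 (swap(1, 5)): offset=6, physical=[A,B,H,D,E,F,G,e,I], logical=[G,e,I,A,B,H,D,E,F]
After op 6 (rotate(-3)): offset=3, physical=[A,B,H,D,E,F,G,e,I], logical=[D,E,F,G,e,I,A,B,H]
After op 7 (swap(1, 0)): offset=3, physical=[A,B,H,E,D,F,G,e,I], logical=[E,D,F,G,e,I,A,B,H]
After op 8 (swap(3, 6)): offset=3, physical=[G,B,H,E,D,F,A,e,I], logical=[E,D,F,A,e,I,G,B,H]
After op 9 (replace(2, 'l')): offset=3, physical=[G,B,H,E,D,l,A,e,I], logical=[E,D,l,A,e,I,G,B,H]
After op 10 (replace(2, 'o')): offset=3, physical=[G,B,H,E,D,o,A,e,I], logical=[E,D,o,A,e,I,G,B,H]
After op 11 (swap(3, 4)): offset=3, physical=[G,B,H,E,D,o,e,A,I], logical=[E,D,o,e,A,I,G,B,H]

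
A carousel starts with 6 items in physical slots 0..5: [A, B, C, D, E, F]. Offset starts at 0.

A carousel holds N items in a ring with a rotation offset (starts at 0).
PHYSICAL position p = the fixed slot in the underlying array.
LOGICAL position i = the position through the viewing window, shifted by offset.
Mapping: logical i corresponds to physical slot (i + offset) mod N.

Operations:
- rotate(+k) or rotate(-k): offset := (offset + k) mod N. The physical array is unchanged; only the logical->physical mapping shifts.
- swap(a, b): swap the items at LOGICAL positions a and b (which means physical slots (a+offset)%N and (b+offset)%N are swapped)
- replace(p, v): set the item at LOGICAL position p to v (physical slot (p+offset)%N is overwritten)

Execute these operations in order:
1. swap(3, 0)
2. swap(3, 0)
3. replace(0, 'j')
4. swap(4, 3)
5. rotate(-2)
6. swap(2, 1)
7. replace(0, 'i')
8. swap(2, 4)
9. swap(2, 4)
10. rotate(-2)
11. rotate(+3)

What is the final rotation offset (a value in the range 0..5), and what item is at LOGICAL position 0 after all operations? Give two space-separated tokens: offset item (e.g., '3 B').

After op 1 (swap(3, 0)): offset=0, physical=[D,B,C,A,E,F], logical=[D,B,C,A,E,F]
After op 2 (swap(3, 0)): offset=0, physical=[A,B,C,D,E,F], logical=[A,B,C,D,E,F]
After op 3 (replace(0, 'j')): offset=0, physical=[j,B,C,D,E,F], logical=[j,B,C,D,E,F]
After op 4 (swap(4, 3)): offset=0, physical=[j,B,C,E,D,F], logical=[j,B,C,E,D,F]
After op 5 (rotate(-2)): offset=4, physical=[j,B,C,E,D,F], logical=[D,F,j,B,C,E]
After op 6 (swap(2, 1)): offset=4, physical=[F,B,C,E,D,j], logical=[D,j,F,B,C,E]
After op 7 (replace(0, 'i')): offset=4, physical=[F,B,C,E,i,j], logical=[i,j,F,B,C,E]
After op 8 (swap(2, 4)): offset=4, physical=[C,B,F,E,i,j], logical=[i,j,C,B,F,E]
After op 9 (swap(2, 4)): offset=4, physical=[F,B,C,E,i,j], logical=[i,j,F,B,C,E]
After op 10 (rotate(-2)): offset=2, physical=[F,B,C,E,i,j], logical=[C,E,i,j,F,B]
After op 11 (rotate(+3)): offset=5, physical=[F,B,C,E,i,j], logical=[j,F,B,C,E,i]

Answer: 5 j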